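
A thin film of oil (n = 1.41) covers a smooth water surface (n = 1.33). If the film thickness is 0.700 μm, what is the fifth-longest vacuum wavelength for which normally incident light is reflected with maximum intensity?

Top surface (1.0 → 1.41): reflection off a higher-index medium gives a half-wave phase shift.
Bottom surface (1.41 → 1.33): reflection off a lower-index medium gives no phase shift.
Net: one phase inversion between the two reflected rays.
For bright reflection here: 2 n t = (m + ½) λ.
λ = 2 n t / (m + ½). The fifth-longest wavelength is m = 4: λ = 2 × 1.41 × 700 / 4.50 = 439 nm.

439 nm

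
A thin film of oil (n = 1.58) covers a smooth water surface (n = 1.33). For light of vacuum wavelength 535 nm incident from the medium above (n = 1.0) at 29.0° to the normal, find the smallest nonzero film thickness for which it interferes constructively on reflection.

88.9 nm

Ray reflecting at the top interface goes from n = 1.0 toward n = 1.58: a half-wave phase shift.
Ray reflecting at the bottom interface goes from n = 1.58 toward n = 1.33: no phase shift.
Exactly one π shift → a net half-wave offset.
For maximum reflection here: 2 n t cos θ_r = (m + ½) λ.
Snell's law: 1.0 sin 29.0° = 1.58 sin θ_r → sin θ_r = 0.307, cos θ_r = 0.952.
Minimum at m = 0: t = λ / (4 n cos θ_r) = 535 / (4 × 1.58 × 0.952) = 88.9 nm.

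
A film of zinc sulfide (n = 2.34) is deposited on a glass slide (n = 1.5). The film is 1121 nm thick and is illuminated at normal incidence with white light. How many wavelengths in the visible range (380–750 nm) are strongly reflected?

At the upper boundary (n = 1.0 to n = 2.34) the reflected ray undergoes a half-wave phase shift.
At the lower boundary (n = 2.34 to n = 1.5) the reflected ray undergoes no phase shift.
The two reflections differ by half a wavelength.
For strong reflection here: 2 n t = (m + ½) λ.
λ = 2 n t / (m + ½) = 5246 / (m + ½) nm.
m=6: 807 nm (IR); m=7: 700 nm (visible); m=8: 617 nm (visible); m=9: 552 nm (visible); m=10: 500 nm (visible); m=11: 456 nm (visible); m=12: 420 nm (visible); m=13: 389 nm (visible); m=14: 362 nm (UV).

7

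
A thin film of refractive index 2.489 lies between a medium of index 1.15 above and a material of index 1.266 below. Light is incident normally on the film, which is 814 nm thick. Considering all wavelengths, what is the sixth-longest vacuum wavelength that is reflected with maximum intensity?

737 nm

At the upper boundary (n = 1.15 to n = 2.489) the reflected ray undergoes a half-wave phase shift.
Bottom surface (2.489 → 1.266): reflection off a lower-index medium gives no phase shift.
The two reflections differ by half a wavelength.
So the condition for constructive reflection is 2 n t = (m + ½) λ.
λ = 2 n t / (m + ½). The sixth-longest wavelength is m = 5: λ = 2 × 2.489 × 814 / 5.50 = 737 nm.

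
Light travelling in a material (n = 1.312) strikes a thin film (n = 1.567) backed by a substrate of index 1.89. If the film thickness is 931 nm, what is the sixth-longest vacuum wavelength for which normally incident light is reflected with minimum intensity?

At the upper boundary (n = 1.312 to n = 1.567) the reflected ray undergoes a half-wave phase shift.
Ray reflecting at the bottom interface goes from n = 1.567 toward n = 1.89: a half-wave phase shift.
The two reflections carry the same phase change, so no net offset.
With no net inversion, destructive interference in reflection requires 2 n t = (m + ½) λ.
λ = 2 n t / (m + ½). The sixth-longest wavelength is m = 5: λ = 2 × 1.567 × 931 / 5.50 = 531 nm.

531 nm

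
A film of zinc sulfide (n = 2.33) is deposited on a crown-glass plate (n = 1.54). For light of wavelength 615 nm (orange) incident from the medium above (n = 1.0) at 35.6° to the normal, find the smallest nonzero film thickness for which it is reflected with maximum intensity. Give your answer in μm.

Top surface (1.0 → 2.33): reflection off a higher-index medium gives a half-wave phase shift.
Bottom surface (2.33 → 1.54): reflection off a lower-index medium gives no phase shift.
Net: one phase inversion between the two reflected rays.
For strong reflection here: 2 n t cos θ_r = (m + ½) λ.
Snell's law: 1.0 sin 35.6° = 2.33 sin θ_r → sin θ_r = 0.250, cos θ_r = 0.968.
Minimum at m = 0: t = λ / (4 n cos θ_r) = 615 / (4 × 2.33 × 0.968) = 68.1 nm.

0.0681 μm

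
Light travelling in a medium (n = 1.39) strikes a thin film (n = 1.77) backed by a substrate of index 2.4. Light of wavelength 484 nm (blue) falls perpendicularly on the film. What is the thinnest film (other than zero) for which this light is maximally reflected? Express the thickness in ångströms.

At the upper boundary (n = 1.39 to n = 1.77) the reflected ray undergoes a half-wave phase shift.
At the lower boundary (n = 1.77 to n = 2.4) the reflected ray undergoes a half-wave phase shift.
Zero or two π shifts → no net half-wave offset.
So the condition for constructive reflection is 2 n t = m λ.
Minimum nonzero at m = 1: t = λ / (2 n) = 484 / (2 × 1.77) = 137 nm.

1367 Å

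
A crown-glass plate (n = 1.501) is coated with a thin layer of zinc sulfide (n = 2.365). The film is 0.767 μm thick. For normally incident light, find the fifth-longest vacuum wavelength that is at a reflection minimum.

726 nm

Ray reflecting at the top interface goes from n = 1.0 toward n = 2.365: a half-wave phase shift.
At the lower boundary (n = 2.365 to n = 1.501) the reflected ray undergoes no phase shift.
Net: one phase inversion between the two reflected rays.
For minimum reflection here: 2 n t = m λ.
λ = 2 n t / m. The fifth-longest wavelength is m = 5: λ = 2 × 2.365 × 767 / 5.00 = 726 nm.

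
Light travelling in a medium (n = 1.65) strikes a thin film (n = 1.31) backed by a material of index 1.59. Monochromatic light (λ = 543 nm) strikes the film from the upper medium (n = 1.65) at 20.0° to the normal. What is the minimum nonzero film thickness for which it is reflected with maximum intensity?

115 nm

Ray reflecting at the top interface goes from n = 1.65 toward n = 1.31: no phase shift.
Bottom surface (1.31 → 1.59): reflection off a higher-index medium gives a half-wave phase shift.
Exactly one π shift → a net half-wave offset.
With one net inversion, constructive interference in reflection requires 2 n t cos θ_r = (m + ½) λ.
Snell's law: 1.65 sin 20.0° = 1.31 sin θ_r → sin θ_r = 0.431, cos θ_r = 0.902.
Minimum at m = 0: t = λ / (4 n cos θ_r) = 543 / (4 × 1.31 × 0.902) = 115 nm.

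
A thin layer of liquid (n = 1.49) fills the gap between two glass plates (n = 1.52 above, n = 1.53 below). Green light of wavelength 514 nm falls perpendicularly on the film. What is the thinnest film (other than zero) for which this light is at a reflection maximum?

86.2 nm

At the upper boundary (n = 1.52 to n = 1.49) the reflected ray undergoes no phase shift.
Ray reflecting at the bottom interface goes from n = 1.49 toward n = 1.53: a half-wave phase shift.
Net: one phase inversion between the two reflected rays.
So the condition for constructive reflection is 2 n t = (m + ½) λ.
Minimum at m = 0: t = λ / (4 n) = 514 / (4 × 1.49) = 86.2 nm.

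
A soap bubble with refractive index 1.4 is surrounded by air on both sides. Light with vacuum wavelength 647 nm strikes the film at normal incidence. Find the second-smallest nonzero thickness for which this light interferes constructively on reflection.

Top surface (1.0 → 1.4): reflection off a higher-index medium gives a half-wave phase shift.
Bottom surface (1.4 → 1.0): reflection off a lower-index medium gives no phase shift.
Net: one phase inversion between the two reflected rays.
With one net inversion, constructive interference in reflection requires 2 n t = (m + ½) λ.
The second-smallest nonzero thickness corresponds to m = 1: t = (m + ½) λ / (2 n) = 1.50 × 647 / (2 × 1.4) = 347 nm.

347 nm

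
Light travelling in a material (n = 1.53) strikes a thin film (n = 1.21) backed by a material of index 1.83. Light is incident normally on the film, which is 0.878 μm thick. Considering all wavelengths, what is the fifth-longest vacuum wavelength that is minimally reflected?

At the upper boundary (n = 1.53 to n = 1.21) the reflected ray undergoes no phase shift.
At the lower boundary (n = 1.21 to n = 1.83) the reflected ray undergoes a half-wave phase shift.
Exactly one π shift → a net half-wave offset.
So the condition for destructive reflection is 2 n t = m λ.
λ = 2 n t / m. The fifth-longest wavelength is m = 5: λ = 2 × 1.21 × 878 / 5.00 = 425 nm.

425 nm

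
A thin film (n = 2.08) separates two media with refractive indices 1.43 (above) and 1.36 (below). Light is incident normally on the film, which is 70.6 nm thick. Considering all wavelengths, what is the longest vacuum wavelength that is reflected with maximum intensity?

587 nm

Ray reflecting at the top interface goes from n = 1.43 toward n = 2.08: a half-wave phase shift.
Ray reflecting at the bottom interface goes from n = 2.08 toward n = 1.36: no phase shift.
Exactly one π shift → a net half-wave offset.
So the condition for constructive reflection is 2 n t = (m + ½) λ.
λ = 2 n t / (m + ½). The longest wavelength is m = 0: λ = 2 × 2.08 × 70.6 / 0.500 = 587 nm.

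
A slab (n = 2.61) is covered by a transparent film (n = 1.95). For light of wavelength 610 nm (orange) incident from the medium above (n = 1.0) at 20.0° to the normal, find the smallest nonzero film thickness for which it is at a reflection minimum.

79.4 nm

Ray reflecting at the top interface goes from n = 1.0 toward n = 1.95: a half-wave phase shift.
Bottom surface (1.95 → 2.61): reflection off a higher-index medium gives a half-wave phase shift.
Zero or two π shifts → no net half-wave offset.
For weak reflection here: 2 n t cos θ_r = (m + ½) λ.
Snell's law: 1.0 sin 20.0° = 1.95 sin θ_r → sin θ_r = 0.175, cos θ_r = 0.984.
Minimum at m = 0: t = λ / (4 n cos θ_r) = 610 / (4 × 1.95 × 0.984) = 79.4 nm.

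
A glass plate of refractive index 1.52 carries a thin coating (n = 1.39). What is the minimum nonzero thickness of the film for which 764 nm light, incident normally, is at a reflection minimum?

137 nm

At the upper boundary (n = 1.0 to n = 1.39) the reflected ray undergoes a half-wave phase shift.
At the lower boundary (n = 1.39 to n = 1.52) the reflected ray undergoes a half-wave phase shift.
Net: no relative phase inversion (both shifts match).
For dark reflection here: 2 n t = (m + ½) λ.
Minimum at m = 0: t = λ / (4 n) = 764 / (4 × 1.39) = 137 nm.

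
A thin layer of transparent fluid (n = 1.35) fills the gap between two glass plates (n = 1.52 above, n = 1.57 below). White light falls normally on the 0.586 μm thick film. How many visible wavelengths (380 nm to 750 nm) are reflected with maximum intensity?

2

Ray reflecting at the top interface goes from n = 1.52 toward n = 1.35: no phase shift.
At the lower boundary (n = 1.35 to n = 1.57) the reflected ray undergoes a half-wave phase shift.
Net: one phase inversion between the two reflected rays.
With one net inversion, constructive interference in reflection requires 2 n t = (m + ½) λ.
λ = 2 n t / (m + ½) = 1582 / (m + ½) nm.
m=1: 1055 nm (IR); m=2: 633 nm (visible); m=3: 452 nm (visible); m=4: 352 nm (UV).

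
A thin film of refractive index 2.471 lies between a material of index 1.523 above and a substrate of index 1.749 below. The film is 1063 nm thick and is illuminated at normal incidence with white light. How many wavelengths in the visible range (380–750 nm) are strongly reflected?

Ray reflecting at the top interface goes from n = 1.523 toward n = 2.471: a half-wave phase shift.
Ray reflecting at the bottom interface goes from n = 2.471 toward n = 1.749: no phase shift.
The two reflections differ by half a wavelength.
For maximum reflection here: 2 n t = (m + ½) λ.
λ = 2 n t / (m + ½) = 5253 / (m + ½) nm.
m=6: 808 nm (IR); m=7: 700 nm (visible); m=8: 618 nm (visible); m=9: 553 nm (visible); m=10: 500 nm (visible); m=11: 457 nm (visible); m=12: 420 nm (visible); m=13: 389 nm (visible); m=14: 362 nm (UV).

7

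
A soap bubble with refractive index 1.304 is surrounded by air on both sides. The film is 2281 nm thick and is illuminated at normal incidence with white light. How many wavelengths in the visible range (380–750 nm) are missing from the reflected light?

Ray reflecting at the top interface goes from n = 1.0 toward n = 1.304: a half-wave phase shift.
Ray reflecting at the bottom interface goes from n = 1.304 toward n = 1.0: no phase shift.
The two reflections differ by half a wavelength.
With one net inversion, destructive interference in reflection requires 2 n t = m λ.
λ = 2 n t / m = 5949 / m nm.
m=7: 850 nm (IR); m=8: 744 nm (visible); m=9: 661 nm (visible); m=10: 595 nm (visible); m=11: 541 nm (visible); m=12: 496 nm (visible); m=13: 458 nm (visible); m=14: 425 nm (visible); m=15: 397 nm (visible); m=16: 372 nm (UV).

8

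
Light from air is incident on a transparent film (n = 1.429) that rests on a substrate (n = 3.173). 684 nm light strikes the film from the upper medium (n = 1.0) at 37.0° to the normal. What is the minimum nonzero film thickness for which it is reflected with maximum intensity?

Top surface (1.0 → 1.429): reflection off a higher-index medium gives a half-wave phase shift.
At the lower boundary (n = 1.429 to n = 3.173) the reflected ray undergoes a half-wave phase shift.
Net: no relative phase inversion (both shifts match).
So the condition for constructive reflection is 2 n t cos θ_r = m λ.
Snell's law: 1.0 sin 37.0° = 1.429 sin θ_r → sin θ_r = 0.421, cos θ_r = 0.907.
Minimum nonzero at m = 1: t = λ / (2 n cos θ_r) = 684 / (2 × 1.429 × 0.907) = 264 nm.

264 nm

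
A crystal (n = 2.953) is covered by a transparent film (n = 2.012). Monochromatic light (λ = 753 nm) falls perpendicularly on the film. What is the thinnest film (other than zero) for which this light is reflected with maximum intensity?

Ray reflecting at the top interface goes from n = 1.0 toward n = 2.012: a half-wave phase shift.
Ray reflecting at the bottom interface goes from n = 2.012 toward n = 2.953: a half-wave phase shift.
Net: no relative phase inversion (both shifts match).
With no net inversion, constructive interference in reflection requires 2 n t = m λ.
Minimum nonzero at m = 1: t = λ / (2 n) = 753 / (2 × 2.012) = 187 nm.

187 nm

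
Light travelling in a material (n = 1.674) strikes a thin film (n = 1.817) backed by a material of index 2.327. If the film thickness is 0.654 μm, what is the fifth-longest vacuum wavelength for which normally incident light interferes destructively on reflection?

528 nm

Ray reflecting at the top interface goes from n = 1.674 toward n = 1.817: a half-wave phase shift.
Bottom surface (1.817 → 2.327): reflection off a higher-index medium gives a half-wave phase shift.
Net: no relative phase inversion (both shifts match).
For dark reflection here: 2 n t = (m + ½) λ.
λ = 2 n t / (m + ½). The fifth-longest wavelength is m = 4: λ = 2 × 1.817 × 654 / 4.50 = 528 nm.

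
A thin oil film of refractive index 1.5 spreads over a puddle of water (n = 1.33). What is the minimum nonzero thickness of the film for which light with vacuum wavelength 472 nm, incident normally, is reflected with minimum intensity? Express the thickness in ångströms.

At the upper boundary (n = 1.0 to n = 1.5) the reflected ray undergoes a half-wave phase shift.
At the lower boundary (n = 1.5 to n = 1.33) the reflected ray undergoes no phase shift.
Net: one phase inversion between the two reflected rays.
With one net inversion, destructive interference in reflection requires 2 n t = m λ.
Minimum nonzero at m = 1: t = λ / (2 n) = 472 / (2 × 1.5) = 157 nm.

1573 Å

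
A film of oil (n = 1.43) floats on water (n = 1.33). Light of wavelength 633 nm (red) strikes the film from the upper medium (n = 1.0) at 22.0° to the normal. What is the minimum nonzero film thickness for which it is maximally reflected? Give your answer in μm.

Ray reflecting at the top interface goes from n = 1.0 toward n = 1.43: a half-wave phase shift.
Ray reflecting at the bottom interface goes from n = 1.43 toward n = 1.33: no phase shift.
Net: one phase inversion between the two reflected rays.
For maximum reflection here: 2 n t cos θ_r = (m + ½) λ.
Snell's law: 1.0 sin 22.0° = 1.43 sin θ_r → sin θ_r = 0.262, cos θ_r = 0.965.
Minimum at m = 0: t = λ / (4 n cos θ_r) = 633 / (4 × 1.43 × 0.965) = 115 nm.

0.115 μm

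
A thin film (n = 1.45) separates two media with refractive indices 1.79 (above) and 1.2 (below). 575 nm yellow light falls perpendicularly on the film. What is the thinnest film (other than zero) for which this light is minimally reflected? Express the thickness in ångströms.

991 Å

At the upper boundary (n = 1.79 to n = 1.45) the reflected ray undergoes no phase shift.
Ray reflecting at the bottom interface goes from n = 1.45 toward n = 1.2: no phase shift.
The two reflections carry the same phase change, so no net offset.
So the condition for destructive reflection is 2 n t = (m + ½) λ.
Minimum at m = 0: t = λ / (4 n) = 575 / (4 × 1.45) = 99.1 nm.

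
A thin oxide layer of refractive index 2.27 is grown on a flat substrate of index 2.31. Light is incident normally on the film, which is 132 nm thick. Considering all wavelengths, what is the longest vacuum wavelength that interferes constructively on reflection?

Ray reflecting at the top interface goes from n = 1.0 toward n = 2.27: a half-wave phase shift.
At the lower boundary (n = 2.27 to n = 2.31) the reflected ray undergoes a half-wave phase shift.
Net: no relative phase inversion (both shifts match).
For maximum reflection here: 2 n t = m λ.
λ = 2 n t / m. The longest wavelength is m = 1: λ = 2 × 2.27 × 132 / 1.00 = 599 nm.

599 nm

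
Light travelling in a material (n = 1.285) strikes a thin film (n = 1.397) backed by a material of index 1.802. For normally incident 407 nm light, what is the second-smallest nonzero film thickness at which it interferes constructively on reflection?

At the upper boundary (n = 1.285 to n = 1.397) the reflected ray undergoes a half-wave phase shift.
Ray reflecting at the bottom interface goes from n = 1.397 toward n = 1.802: a half-wave phase shift.
Zero or two π shifts → no net half-wave offset.
With no net inversion, constructive interference in reflection requires 2 n t = m λ.
The second-smallest nonzero thickness corresponds to m = 2: t = m λ / (2 n) = 2.00 × 407 / (2 × 1.397) = 291 nm.

291 nm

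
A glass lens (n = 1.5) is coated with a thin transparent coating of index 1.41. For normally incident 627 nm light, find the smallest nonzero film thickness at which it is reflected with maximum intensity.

Ray reflecting at the top interface goes from n = 1.0 toward n = 1.41: a half-wave phase shift.
At the lower boundary (n = 1.41 to n = 1.5) the reflected ray undergoes a half-wave phase shift.
Zero or two π shifts → no net half-wave offset.
So the condition for constructive reflection is 2 n t = m λ.
Minimum nonzero at m = 1: t = λ / (2 n) = 627 / (2 × 1.41) = 222 nm.

222 nm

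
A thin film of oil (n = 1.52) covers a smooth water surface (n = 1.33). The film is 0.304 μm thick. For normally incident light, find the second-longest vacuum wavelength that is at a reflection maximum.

Ray reflecting at the top interface goes from n = 1.0 toward n = 1.52: a half-wave phase shift.
Ray reflecting at the bottom interface goes from n = 1.52 toward n = 1.33: no phase shift.
The two reflections differ by half a wavelength.
So the condition for constructive reflection is 2 n t = (m + ½) λ.
λ = 2 n t / (m + ½). The second-longest wavelength is m = 1: λ = 2 × 1.52 × 304 / 1.50 = 616 nm.

616 nm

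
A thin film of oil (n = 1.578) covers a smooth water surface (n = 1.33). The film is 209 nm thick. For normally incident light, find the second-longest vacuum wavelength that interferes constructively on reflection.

440 nm

Top surface (1.0 → 1.578): reflection off a higher-index medium gives a half-wave phase shift.
At the lower boundary (n = 1.578 to n = 1.33) the reflected ray undergoes no phase shift.
Net: one phase inversion between the two reflected rays.
For strong reflection here: 2 n t = (m + ½) λ.
λ = 2 n t / (m + ½). The second-longest wavelength is m = 1: λ = 2 × 1.578 × 209 / 1.50 = 440 nm.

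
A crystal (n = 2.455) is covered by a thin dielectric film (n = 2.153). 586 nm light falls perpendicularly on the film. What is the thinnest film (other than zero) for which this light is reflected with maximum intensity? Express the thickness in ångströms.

1361 Å

At the upper boundary (n = 1.0 to n = 2.153) the reflected ray undergoes a half-wave phase shift.
Ray reflecting at the bottom interface goes from n = 2.153 toward n = 2.455: a half-wave phase shift.
Zero or two π shifts → no net half-wave offset.
For bright reflection here: 2 n t = m λ.
Minimum nonzero at m = 1: t = λ / (2 n) = 586 / (2 × 2.153) = 136 nm.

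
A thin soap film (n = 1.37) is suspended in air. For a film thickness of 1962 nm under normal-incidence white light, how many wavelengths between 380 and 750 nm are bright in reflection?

7

At the upper boundary (n = 1.0 to n = 1.37) the reflected ray undergoes a half-wave phase shift.
At the lower boundary (n = 1.37 to n = 1.0) the reflected ray undergoes no phase shift.
The two reflections differ by half a wavelength.
For strong reflection here: 2 n t = (m + ½) λ.
λ = 2 n t / (m + ½) = 5376 / (m + ½) nm.
m=6: 827 nm (IR); m=7: 717 nm (visible); m=8: 632 nm (visible); m=9: 566 nm (visible); m=10: 512 nm (visible); m=11: 467 nm (visible); m=12: 430 nm (visible); m=13: 398 nm (visible); m=14: 371 nm (UV).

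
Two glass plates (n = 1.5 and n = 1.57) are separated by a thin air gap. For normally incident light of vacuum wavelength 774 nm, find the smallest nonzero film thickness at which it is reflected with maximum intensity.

Ray reflecting at the top interface goes from n = 1.5 toward n = 1.0: no phase shift.
At the lower boundary (n = 1.0 to n = 1.57) the reflected ray undergoes a half-wave phase shift.
Exactly one π shift → a net half-wave offset.
For strong reflection here: 2 n t = (m + ½) λ.
Minimum at m = 0: t = λ / (4 n) = 774 / (4 × 1.0) = 194 nm.

194 nm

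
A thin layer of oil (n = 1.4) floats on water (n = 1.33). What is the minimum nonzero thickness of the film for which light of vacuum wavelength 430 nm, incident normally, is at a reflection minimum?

154 nm

At the upper boundary (n = 1.0 to n = 1.4) the reflected ray undergoes a half-wave phase shift.
At the lower boundary (n = 1.4 to n = 1.33) the reflected ray undergoes no phase shift.
Net: one phase inversion between the two reflected rays.
So the condition for destructive reflection is 2 n t = m λ.
Minimum nonzero at m = 1: t = λ / (2 n) = 430 / (2 × 1.4) = 154 nm.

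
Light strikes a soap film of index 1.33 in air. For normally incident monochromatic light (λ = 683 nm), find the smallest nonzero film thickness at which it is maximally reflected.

128 nm

Top surface (1.0 → 1.33): reflection off a higher-index medium gives a half-wave phase shift.
Ray reflecting at the bottom interface goes from n = 1.33 toward n = 1.0: no phase shift.
Exactly one π shift → a net half-wave offset.
For bright reflection here: 2 n t = (m + ½) λ.
Minimum at m = 0: t = λ / (4 n) = 683 / (4 × 1.33) = 128 nm.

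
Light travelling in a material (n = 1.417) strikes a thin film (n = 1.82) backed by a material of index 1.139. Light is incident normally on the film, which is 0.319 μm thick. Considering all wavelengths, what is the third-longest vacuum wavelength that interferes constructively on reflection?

464 nm

Ray reflecting at the top interface goes from n = 1.417 toward n = 1.82: a half-wave phase shift.
Bottom surface (1.82 → 1.139): reflection off a lower-index medium gives no phase shift.
Exactly one π shift → a net half-wave offset.
So the condition for constructive reflection is 2 n t = (m + ½) λ.
λ = 2 n t / (m + ½). The third-longest wavelength is m = 2: λ = 2 × 1.82 × 319 / 2.50 = 464 nm.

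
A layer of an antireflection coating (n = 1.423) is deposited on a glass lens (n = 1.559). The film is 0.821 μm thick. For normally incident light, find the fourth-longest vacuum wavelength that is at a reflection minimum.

668 nm

At the upper boundary (n = 1.0 to n = 1.423) the reflected ray undergoes a half-wave phase shift.
Bottom surface (1.423 → 1.559): reflection off a higher-index medium gives a half-wave phase shift.
The two reflections carry the same phase change, so no net offset.
So the condition for destructive reflection is 2 n t = (m + ½) λ.
λ = 2 n t / (m + ½). The fourth-longest wavelength is m = 3: λ = 2 × 1.423 × 821 / 3.50 = 668 nm.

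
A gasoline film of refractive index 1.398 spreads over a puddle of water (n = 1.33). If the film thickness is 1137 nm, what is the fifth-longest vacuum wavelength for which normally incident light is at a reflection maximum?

706 nm

Ray reflecting at the top interface goes from n = 1.0 toward n = 1.398: a half-wave phase shift.
At the lower boundary (n = 1.398 to n = 1.33) the reflected ray undergoes no phase shift.
Exactly one π shift → a net half-wave offset.
So the condition for constructive reflection is 2 n t = (m + ½) λ.
λ = 2 n t / (m + ½). The fifth-longest wavelength is m = 4: λ = 2 × 1.398 × 1137 / 4.50 = 706 nm.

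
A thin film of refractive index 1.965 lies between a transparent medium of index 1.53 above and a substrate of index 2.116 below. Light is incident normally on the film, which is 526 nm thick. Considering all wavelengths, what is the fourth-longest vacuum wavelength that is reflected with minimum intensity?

591 nm

Ray reflecting at the top interface goes from n = 1.53 toward n = 1.965: a half-wave phase shift.
Bottom surface (1.965 → 2.116): reflection off a higher-index medium gives a half-wave phase shift.
The two reflections carry the same phase change, so no net offset.
With no net inversion, destructive interference in reflection requires 2 n t = (m + ½) λ.
λ = 2 n t / (m + ½). The fourth-longest wavelength is m = 3: λ = 2 × 1.965 × 526 / 3.50 = 591 nm.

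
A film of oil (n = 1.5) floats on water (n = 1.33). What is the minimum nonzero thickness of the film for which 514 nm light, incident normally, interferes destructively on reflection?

At the upper boundary (n = 1.0 to n = 1.5) the reflected ray undergoes a half-wave phase shift.
At the lower boundary (n = 1.5 to n = 1.33) the reflected ray undergoes no phase shift.
Net: one phase inversion between the two reflected rays.
For weak reflection here: 2 n t = m λ.
Minimum nonzero at m = 1: t = λ / (2 n) = 514 / (2 × 1.5) = 171 nm.

171 nm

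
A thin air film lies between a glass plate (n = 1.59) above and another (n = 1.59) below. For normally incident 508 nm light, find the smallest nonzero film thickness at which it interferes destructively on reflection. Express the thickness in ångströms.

Top surface (1.59 → 1.0): reflection off a lower-index medium gives no phase shift.
At the lower boundary (n = 1.0 to n = 1.59) the reflected ray undergoes a half-wave phase shift.
Net: one phase inversion between the two reflected rays.
With one net inversion, destructive interference in reflection requires 2 n t = m λ.
Minimum nonzero at m = 1: t = λ / (2 n) = 508 / (2 × 1.0) = 254 nm.

2540 Å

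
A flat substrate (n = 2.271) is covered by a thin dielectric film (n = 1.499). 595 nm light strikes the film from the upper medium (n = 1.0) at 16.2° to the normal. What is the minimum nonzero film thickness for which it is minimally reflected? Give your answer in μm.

0.101 μm

Top surface (1.0 → 1.499): reflection off a higher-index medium gives a half-wave phase shift.
Bottom surface (1.499 → 2.271): reflection off a higher-index medium gives a half-wave phase shift.
The two reflections carry the same phase change, so no net offset.
So the condition for destructive reflection is 2 n t cos θ_r = (m + ½) λ.
Snell's law: 1.0 sin 16.2° = 1.499 sin θ_r → sin θ_r = 0.186, cos θ_r = 0.983.
Minimum at m = 0: t = λ / (4 n cos θ_r) = 595 / (4 × 1.499 × 0.983) = 101 nm.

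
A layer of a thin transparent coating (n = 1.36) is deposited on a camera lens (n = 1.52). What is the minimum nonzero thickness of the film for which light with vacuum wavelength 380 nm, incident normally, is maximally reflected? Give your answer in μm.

Ray reflecting at the top interface goes from n = 1.0 toward n = 1.36: a half-wave phase shift.
Ray reflecting at the bottom interface goes from n = 1.36 toward n = 1.52: a half-wave phase shift.
The two reflections carry the same phase change, so no net offset.
With no net inversion, constructive interference in reflection requires 2 n t = m λ.
Minimum nonzero at m = 1: t = λ / (2 n) = 380 / (2 × 1.36) = 140 nm.

0.140 μm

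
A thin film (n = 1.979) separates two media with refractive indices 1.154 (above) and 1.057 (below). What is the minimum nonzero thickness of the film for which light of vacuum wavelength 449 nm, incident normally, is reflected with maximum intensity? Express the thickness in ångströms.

Ray reflecting at the top interface goes from n = 1.154 toward n = 1.979: a half-wave phase shift.
At the lower boundary (n = 1.979 to n = 1.057) the reflected ray undergoes no phase shift.
The two reflections differ by half a wavelength.
With one net inversion, constructive interference in reflection requires 2 n t = (m + ½) λ.
Minimum at m = 0: t = λ / (4 n) = 449 / (4 × 1.979) = 56.7 nm.

567 Å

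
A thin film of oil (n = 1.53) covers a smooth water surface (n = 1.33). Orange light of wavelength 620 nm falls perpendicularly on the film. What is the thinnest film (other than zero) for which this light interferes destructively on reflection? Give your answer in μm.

0.203 μm

At the upper boundary (n = 1.0 to n = 1.53) the reflected ray undergoes a half-wave phase shift.
Bottom surface (1.53 → 1.33): reflection off a lower-index medium gives no phase shift.
Net: one phase inversion between the two reflected rays.
With one net inversion, destructive interference in reflection requires 2 n t = m λ.
Minimum nonzero at m = 1: t = λ / (2 n) = 620 / (2 × 1.53) = 203 nm.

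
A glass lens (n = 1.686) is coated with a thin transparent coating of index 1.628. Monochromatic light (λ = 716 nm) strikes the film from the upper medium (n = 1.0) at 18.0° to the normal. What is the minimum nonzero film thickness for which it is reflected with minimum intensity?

Ray reflecting at the top interface goes from n = 1.0 toward n = 1.628: a half-wave phase shift.
Ray reflecting at the bottom interface goes from n = 1.628 toward n = 1.686: a half-wave phase shift.
Net: no relative phase inversion (both shifts match).
With no net inversion, destructive interference in reflection requires 2 n t cos θ_r = (m + ½) λ.
Snell's law: 1.0 sin 18.0° = 1.628 sin θ_r → sin θ_r = 0.190, cos θ_r = 0.982.
Minimum at m = 0: t = λ / (4 n cos θ_r) = 716 / (4 × 1.628 × 0.982) = 112 nm.

112 nm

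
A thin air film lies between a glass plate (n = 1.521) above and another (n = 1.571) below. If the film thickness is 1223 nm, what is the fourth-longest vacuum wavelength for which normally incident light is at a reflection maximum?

699 nm

At the upper boundary (n = 1.521 to n = 1.0) the reflected ray undergoes no phase shift.
Ray reflecting at the bottom interface goes from n = 1.0 toward n = 1.571: a half-wave phase shift.
Net: one phase inversion between the two reflected rays.
With one net inversion, constructive interference in reflection requires 2 n t = (m + ½) λ.
λ = 2 n t / (m + ½). The fourth-longest wavelength is m = 3: λ = 2 × 1.0 × 1223 / 3.50 = 699 nm.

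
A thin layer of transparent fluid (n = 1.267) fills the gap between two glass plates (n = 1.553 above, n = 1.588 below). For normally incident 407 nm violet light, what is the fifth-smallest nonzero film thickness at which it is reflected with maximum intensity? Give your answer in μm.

0.723 μm

Top surface (1.553 → 1.267): reflection off a lower-index medium gives no phase shift.
At the lower boundary (n = 1.267 to n = 1.588) the reflected ray undergoes a half-wave phase shift.
Exactly one π shift → a net half-wave offset.
So the condition for constructive reflection is 2 n t = (m + ½) λ.
The fifth-smallest nonzero thickness corresponds to m = 4: t = (m + ½) λ / (2 n) = 4.50 × 407 / (2 × 1.267) = 723 nm.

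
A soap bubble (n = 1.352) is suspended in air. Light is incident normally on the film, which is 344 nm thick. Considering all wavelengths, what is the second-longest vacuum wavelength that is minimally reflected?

Ray reflecting at the top interface goes from n = 1.0 toward n = 1.352: a half-wave phase shift.
At the lower boundary (n = 1.352 to n = 1.0) the reflected ray undergoes no phase shift.
The two reflections differ by half a wavelength.
For dark reflection here: 2 n t = m λ.
λ = 2 n t / m. The second-longest wavelength is m = 2: λ = 2 × 1.352 × 344 / 2.00 = 465 nm.

465 nm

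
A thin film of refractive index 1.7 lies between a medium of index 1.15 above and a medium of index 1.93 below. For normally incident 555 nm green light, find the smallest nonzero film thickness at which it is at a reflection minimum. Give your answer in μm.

At the upper boundary (n = 1.15 to n = 1.7) the reflected ray undergoes a half-wave phase shift.
At the lower boundary (n = 1.7 to n = 1.93) the reflected ray undergoes a half-wave phase shift.
Net: no relative phase inversion (both shifts match).
For weak reflection here: 2 n t = (m + ½) λ.
Minimum at m = 0: t = λ / (4 n) = 555 / (4 × 1.7) = 81.6 nm.

0.0816 μm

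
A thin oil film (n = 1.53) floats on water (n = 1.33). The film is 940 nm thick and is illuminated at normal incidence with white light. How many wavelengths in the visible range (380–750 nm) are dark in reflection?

Top surface (1.0 → 1.53): reflection off a higher-index medium gives a half-wave phase shift.
Ray reflecting at the bottom interface goes from n = 1.53 toward n = 1.33: no phase shift.
Net: one phase inversion between the two reflected rays.
So the condition for destructive reflection is 2 n t = m λ.
λ = 2 n t / m = 2876 / m nm.
m=3: 959 nm (IR); m=4: 719 nm (visible); m=5: 575 nm (visible); m=6: 479 nm (visible); m=7: 411 nm (visible); m=8: 360 nm (UV).

4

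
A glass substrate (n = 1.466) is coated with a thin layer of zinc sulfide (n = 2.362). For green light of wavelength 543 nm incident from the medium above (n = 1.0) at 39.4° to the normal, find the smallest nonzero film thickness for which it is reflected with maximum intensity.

At the upper boundary (n = 1.0 to n = 2.362) the reflected ray undergoes a half-wave phase shift.
Ray reflecting at the bottom interface goes from n = 2.362 toward n = 1.466: no phase shift.
The two reflections differ by half a wavelength.
For bright reflection here: 2 n t cos θ_r = (m + ½) λ.
Snell's law: 1.0 sin 39.4° = 2.362 sin θ_r → sin θ_r = 0.269, cos θ_r = 0.963.
Minimum at m = 0: t = λ / (4 n cos θ_r) = 543 / (4 × 2.362 × 0.963) = 59.7 nm.

59.7 nm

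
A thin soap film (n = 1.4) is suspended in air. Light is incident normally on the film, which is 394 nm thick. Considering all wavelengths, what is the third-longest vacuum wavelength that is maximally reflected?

At the upper boundary (n = 1.0 to n = 1.4) the reflected ray undergoes a half-wave phase shift.
Bottom surface (1.4 → 1.0): reflection off a lower-index medium gives no phase shift.
Exactly one π shift → a net half-wave offset.
With one net inversion, constructive interference in reflection requires 2 n t = (m + ½) λ.
λ = 2 n t / (m + ½). The third-longest wavelength is m = 2: λ = 2 × 1.4 × 394 / 2.50 = 441 nm.

441 nm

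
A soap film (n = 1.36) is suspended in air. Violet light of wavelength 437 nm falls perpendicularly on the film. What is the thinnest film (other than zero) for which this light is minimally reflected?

At the upper boundary (n = 1.0 to n = 1.36) the reflected ray undergoes a half-wave phase shift.
Bottom surface (1.36 → 1.0): reflection off a lower-index medium gives no phase shift.
Exactly one π shift → a net half-wave offset.
So the condition for destructive reflection is 2 n t = m λ.
Minimum nonzero at m = 1: t = λ / (2 n) = 437 / (2 × 1.36) = 161 nm.

161 nm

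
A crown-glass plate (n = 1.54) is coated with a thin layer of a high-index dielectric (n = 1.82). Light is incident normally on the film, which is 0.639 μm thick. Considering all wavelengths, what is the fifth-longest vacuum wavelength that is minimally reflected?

465 nm

Top surface (1.0 → 1.82): reflection off a higher-index medium gives a half-wave phase shift.
At the lower boundary (n = 1.82 to n = 1.54) the reflected ray undergoes no phase shift.
The two reflections differ by half a wavelength.
With one net inversion, destructive interference in reflection requires 2 n t = m λ.
λ = 2 n t / m. The fifth-longest wavelength is m = 5: λ = 2 × 1.82 × 639 / 5.00 = 465 nm.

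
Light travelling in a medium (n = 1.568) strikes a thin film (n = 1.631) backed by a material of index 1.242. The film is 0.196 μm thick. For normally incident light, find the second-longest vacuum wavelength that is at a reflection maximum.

Top surface (1.568 → 1.631): reflection off a higher-index medium gives a half-wave phase shift.
Bottom surface (1.631 → 1.242): reflection off a lower-index medium gives no phase shift.
Net: one phase inversion between the two reflected rays.
For strong reflection here: 2 n t = (m + ½) λ.
λ = 2 n t / (m + ½). The second-longest wavelength is m = 1: λ = 2 × 1.631 × 196 / 1.50 = 426 nm.

426 nm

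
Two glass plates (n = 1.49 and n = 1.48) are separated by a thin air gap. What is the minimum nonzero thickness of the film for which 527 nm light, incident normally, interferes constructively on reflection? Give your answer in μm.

Ray reflecting at the top interface goes from n = 1.49 toward n = 1.0: no phase shift.
At the lower boundary (n = 1.0 to n = 1.48) the reflected ray undergoes a half-wave phase shift.
Net: one phase inversion between the two reflected rays.
With one net inversion, constructive interference in reflection requires 2 n t = (m + ½) λ.
Minimum at m = 0: t = λ / (4 n) = 527 / (4 × 1.0) = 132 nm.

0.132 μm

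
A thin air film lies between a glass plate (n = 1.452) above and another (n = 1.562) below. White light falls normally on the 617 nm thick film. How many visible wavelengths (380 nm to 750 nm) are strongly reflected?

At the upper boundary (n = 1.452 to n = 1.0) the reflected ray undergoes no phase shift.
Ray reflecting at the bottom interface goes from n = 1.0 toward n = 1.562: a half-wave phase shift.
Net: one phase inversion between the two reflected rays.
With one net inversion, constructive interference in reflection requires 2 n t = (m + ½) λ.
λ = 2 n t / (m + ½) = 1234 / (m + ½) nm.
m=1: 823 nm (IR); m=2: 494 nm (visible); m=3: 353 nm (UV).

1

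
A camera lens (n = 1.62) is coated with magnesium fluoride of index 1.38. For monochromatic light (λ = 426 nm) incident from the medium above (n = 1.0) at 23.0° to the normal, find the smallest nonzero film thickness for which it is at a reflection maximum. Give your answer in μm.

0.161 μm

At the upper boundary (n = 1.0 to n = 1.38) the reflected ray undergoes a half-wave phase shift.
At the lower boundary (n = 1.38 to n = 1.62) the reflected ray undergoes a half-wave phase shift.
Zero or two π shifts → no net half-wave offset.
So the condition for constructive reflection is 2 n t cos θ_r = m λ.
Snell's law: 1.0 sin 23.0° = 1.38 sin θ_r → sin θ_r = 0.283, cos θ_r = 0.959.
Minimum nonzero at m = 1: t = λ / (2 n cos θ_r) = 426 / (2 × 1.38 × 0.959) = 161 nm.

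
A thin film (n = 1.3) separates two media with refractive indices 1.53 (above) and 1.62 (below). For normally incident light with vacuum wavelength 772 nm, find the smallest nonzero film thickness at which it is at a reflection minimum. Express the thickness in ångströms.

Top surface (1.53 → 1.3): reflection off a lower-index medium gives no phase shift.
Ray reflecting at the bottom interface goes from n = 1.3 toward n = 1.62: a half-wave phase shift.
Exactly one π shift → a net half-wave offset.
For minimum reflection here: 2 n t = m λ.
Minimum nonzero at m = 1: t = λ / (2 n) = 772 / (2 × 1.3) = 297 nm.

2969 Å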